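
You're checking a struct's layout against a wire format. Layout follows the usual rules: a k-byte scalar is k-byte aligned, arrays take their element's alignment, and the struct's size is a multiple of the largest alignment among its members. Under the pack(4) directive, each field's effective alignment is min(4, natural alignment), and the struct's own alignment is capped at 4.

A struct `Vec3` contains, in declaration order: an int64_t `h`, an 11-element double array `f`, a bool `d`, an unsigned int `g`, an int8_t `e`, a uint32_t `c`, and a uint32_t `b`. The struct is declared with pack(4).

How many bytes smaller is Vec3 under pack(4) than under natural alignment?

4

natural layout:
  @0: h [8B, align 8] → 8
  @8: f [88B, align 8] → 96
  @96: d [1B, align 1] → 97
  +3 pad (align 4)
  @100: g [4B, align 4] → 104
  @104: e [1B, align 1] → 105
  +3 pad (align 4)
  @108: c [4B, align 4] → 112
  @112: b [4B, align 4] → 116
  +4 tail pad (align 8)
  size 120, align 8
packed(4) layout:
  @0: h [8B, align 4] → 8
  @8: f [88B, align 4] → 96
  @96: d [1B, align 1] → 97
  +3 pad (align 4)
  @100: g [4B, align 4] → 104
  @104: e [1B, align 1] → 105
  +3 pad (align 4)
  @108: c [4B, align 4] → 112
  @112: b [4B, align 4] → 116
  size 116, align 4
120 − 116 = 4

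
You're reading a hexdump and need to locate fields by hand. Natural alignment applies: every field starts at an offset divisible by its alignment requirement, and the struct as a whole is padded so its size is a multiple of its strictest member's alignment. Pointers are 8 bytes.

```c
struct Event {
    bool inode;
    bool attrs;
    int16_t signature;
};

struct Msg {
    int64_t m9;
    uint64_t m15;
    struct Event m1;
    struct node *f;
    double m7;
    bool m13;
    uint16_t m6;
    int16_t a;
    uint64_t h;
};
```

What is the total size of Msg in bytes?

Event: @0: inode [1B, align 1] → 1; @1: attrs [1B, align 1] → 2; @2: signature [2B, align 2] → 4; size 4, align 2
@0: m9 [8B, align 8] → 8
@8: m15 [8B, align 8] → 16
@16: m1 [4B, align 2] → 20
+4 pad (align 8)
@24: f [8B, align 8] → 32
@32: m7 [8B, align 8] → 40
@40: m13 [1B, align 1] → 41
+1 pad (align 2)
@42: m6 [2B, align 2] → 44
@44: a [2B, align 2] → 46
+2 pad (align 8)
@48: h [8B, align 8] → 56
size 56, align 8

56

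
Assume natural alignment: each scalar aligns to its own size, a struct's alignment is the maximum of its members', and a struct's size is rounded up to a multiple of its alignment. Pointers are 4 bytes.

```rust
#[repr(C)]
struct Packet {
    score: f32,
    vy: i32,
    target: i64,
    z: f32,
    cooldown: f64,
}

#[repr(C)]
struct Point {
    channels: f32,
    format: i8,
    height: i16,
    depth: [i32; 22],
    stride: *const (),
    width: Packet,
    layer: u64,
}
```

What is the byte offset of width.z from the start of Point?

Packet: score at 0 (size 4, align 4) → ends 4; vy at 4 (size 4, align 4) → ends 8; target at 8 (size 8, align 8) → ends 16; z at 16 (size 4, align 4) → ends 20; pad 4 to align 8 for cooldown; cooldown at 24 (size 8, align 8) → ends 32; total 32 bytes, alignment 8
channels at 0 (size 4, align 4) → ends 4
format at 4 (size 1, align 1) → ends 5
pad 1 to align 2 for height
height at 6 (size 2, align 2) → ends 8
depth at 8 (size 88, align 4) → ends 96
stride at 96 (size 4, align 4) → ends 100
pad 4 to align 8 for width
width at 104 (size 32, align 8) → ends 136
within Packet: z at 16
104 + 16 = 120

120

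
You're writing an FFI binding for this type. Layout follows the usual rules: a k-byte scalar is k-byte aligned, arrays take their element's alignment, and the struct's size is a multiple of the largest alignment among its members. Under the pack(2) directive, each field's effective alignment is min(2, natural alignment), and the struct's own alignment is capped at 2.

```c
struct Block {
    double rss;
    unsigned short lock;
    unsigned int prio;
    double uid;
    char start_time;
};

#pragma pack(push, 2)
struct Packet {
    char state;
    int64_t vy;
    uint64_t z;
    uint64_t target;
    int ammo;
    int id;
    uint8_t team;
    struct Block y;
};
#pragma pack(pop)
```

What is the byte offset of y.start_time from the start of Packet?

Block: @0: rss [8B, align 8] → 8; @8: lock [2B, align 2] → 10; +2 pad (align 4); @12: prio [4B, align 4] → 16; @16: uid [8B, align 8] → 24; @24: start_time [1B, align 1] → 25; +7 tail pad (align 8); size 32, align 8
@0: state [1B, align 1] → 1
+1 pad (align 2)
@2: vy [8B, align 2] → 10
@10: z [8B, align 2] → 18
@18: target [8B, align 2] → 26
@26: ammo [4B, align 2] → 30
@30: id [4B, align 2] → 34
@34: team [1B, align 1] → 35
+1 pad (align 2)
@36: y [32B, align 2] → 68
within Block: start_time at 24
36 + 24 = 60

60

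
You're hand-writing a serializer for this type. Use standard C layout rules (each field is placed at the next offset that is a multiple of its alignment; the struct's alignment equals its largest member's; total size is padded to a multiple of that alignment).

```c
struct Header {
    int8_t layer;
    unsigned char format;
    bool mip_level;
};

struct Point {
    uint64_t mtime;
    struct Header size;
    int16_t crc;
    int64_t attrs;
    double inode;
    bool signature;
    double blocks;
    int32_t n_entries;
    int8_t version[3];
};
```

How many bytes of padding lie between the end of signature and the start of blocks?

Header: @0: layer [1B, align 1] → 1; @1: format [1B, align 1] → 2; @2: mip_level [1B, align 1] → 3; size 3, align 1
@0: mtime [8B, align 8] → 8
@8: size [3B, align 1] → 11
+1 pad (align 2)
@12: crc [2B, align 2] → 14
+2 pad (align 8)
@16: attrs [8B, align 8] → 24
@24: inode [8B, align 8] → 32
@32: signature [1B, align 1] → 33
+7 pad (align 8)
@40: blocks [8B, align 8] → 48

7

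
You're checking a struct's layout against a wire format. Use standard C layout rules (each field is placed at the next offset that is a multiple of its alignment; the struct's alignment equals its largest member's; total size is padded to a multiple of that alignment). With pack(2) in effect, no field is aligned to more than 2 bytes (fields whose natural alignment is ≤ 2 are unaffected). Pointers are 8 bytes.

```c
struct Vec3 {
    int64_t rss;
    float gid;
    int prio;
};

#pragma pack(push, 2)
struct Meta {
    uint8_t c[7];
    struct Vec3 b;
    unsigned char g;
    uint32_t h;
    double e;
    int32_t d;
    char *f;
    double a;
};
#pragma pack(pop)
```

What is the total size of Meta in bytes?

58 bytes

Vec3: rss at 0 (size 8, align 8) → ends 8; gid at 8 (size 4, align 4) → ends 12; prio at 12 (size 4, align 4) → ends 16; total 16 bytes, alignment 8
c at 0 (size 7, align 1) → ends 7
pad 1 to align 2 for b
b at 8 (size 16, align 2) → ends 24
g at 24 (size 1, align 1) → ends 25
pad 1 to align 2 for h
h at 26 (size 4, align 2) → ends 30
e at 30 (size 8, align 2) → ends 38
d at 38 (size 4, align 2) → ends 42
f at 42 (size 8, align 2) → ends 50
a at 50 (size 8, align 2) → ends 58
total 58 bytes, alignment 2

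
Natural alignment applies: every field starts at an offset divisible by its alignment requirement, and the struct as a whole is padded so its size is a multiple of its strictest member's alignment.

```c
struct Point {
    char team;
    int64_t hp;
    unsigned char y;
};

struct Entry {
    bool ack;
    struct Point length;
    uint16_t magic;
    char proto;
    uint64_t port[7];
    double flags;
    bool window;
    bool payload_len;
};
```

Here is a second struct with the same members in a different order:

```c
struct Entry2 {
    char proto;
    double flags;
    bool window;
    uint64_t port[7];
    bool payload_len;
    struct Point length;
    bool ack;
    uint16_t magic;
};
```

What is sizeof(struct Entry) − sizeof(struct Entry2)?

-8

Point: team at 0 (size 1, align 1) → ends 1; pad 7 to align 8 for hp; hp at 8 (size 8, align 8) → ends 16; y at 16 (size 1, align 1) → ends 17; tail pad 7 to reach multiple of 8; total 24 bytes, alignment 8
ack at 0 (size 1, align 1) → ends 1
pad 7 to align 8 for length
length at 8 (size 24, align 8) → ends 32
magic at 32 (size 2, align 2) → ends 34
proto at 34 (size 1, align 1) → ends 35
pad 5 to align 8 for port
port at 40 (size 56, align 8) → ends 96
flags at 96 (size 8, align 8) → ends 104
window at 104 (size 1, align 1) → ends 105
payload_len at 105 (size 1, align 1) → ends 106
tail pad 6 to reach multiple of 8
total 112 bytes, alignment 8
— Entry2 —
proto at 0 (size 1, align 1) → ends 1
pad 7 to align 8 for flags
flags at 8 (size 8, align 8) → ends 16
window at 16 (size 1, align 1) → ends 17
pad 7 to align 8 for port
port at 24 (size 56, align 8) → ends 80
payload_len at 80 (size 1, align 1) → ends 81
pad 7 to align 8 for length
length at 88 (size 24, align 8) → ends 112
ack at 112 (size 1, align 1) → ends 113
pad 1 to align 2 for magic
magic at 114 (size 2, align 2) → ends 116
tail pad 4 to reach multiple of 8
total 120 bytes, alignment 8
112 − 120 = -8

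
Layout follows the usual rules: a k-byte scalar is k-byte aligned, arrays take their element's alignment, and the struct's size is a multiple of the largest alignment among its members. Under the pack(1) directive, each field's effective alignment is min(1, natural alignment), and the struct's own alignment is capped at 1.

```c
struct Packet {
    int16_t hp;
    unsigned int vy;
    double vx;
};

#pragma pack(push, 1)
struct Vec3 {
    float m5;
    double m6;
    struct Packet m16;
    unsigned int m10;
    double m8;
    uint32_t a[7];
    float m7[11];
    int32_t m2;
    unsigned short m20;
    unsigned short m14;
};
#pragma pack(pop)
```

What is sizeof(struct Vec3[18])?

Packet: hp at 0 (size 2, align 2) → ends 2; pad 2 to align 4 for vy; vy at 4 (size 4, align 4) → ends 8; vx at 8 (size 8, align 8) → ends 16; total 16 bytes, alignment 8
m5 at 0 (size 4, align 1) → ends 4
m6 at 4 (size 8, align 1) → ends 12
m16 at 12 (size 16, align 1) → ends 28
m10 at 28 (size 4, align 1) → ends 32
m8 at 32 (size 8, align 1) → ends 40
a at 40 (size 28, align 1) → ends 68
m7 at 68 (size 44, align 1) → ends 112
m2 at 112 (size 4, align 1) → ends 116
m20 at 116 (size 2, align 1) → ends 118
m14 at 118 (size 2, align 1) → ends 120
total 120 bytes, alignment 1
array of 18: 18 × 120 = 2160

2160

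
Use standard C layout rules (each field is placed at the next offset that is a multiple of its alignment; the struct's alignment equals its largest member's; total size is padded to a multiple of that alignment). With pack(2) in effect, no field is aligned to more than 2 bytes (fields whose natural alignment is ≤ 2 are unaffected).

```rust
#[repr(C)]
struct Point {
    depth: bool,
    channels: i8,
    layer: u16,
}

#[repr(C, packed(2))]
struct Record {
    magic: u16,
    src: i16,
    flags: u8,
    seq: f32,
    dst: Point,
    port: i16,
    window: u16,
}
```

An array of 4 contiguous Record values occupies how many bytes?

72

Point: depth at 0 (size 1, align 1) → ends 1; channels at 1 (size 1, align 1) → ends 2; layer at 2 (size 2, align 2) → ends 4; total 4 bytes, alignment 2
magic at 0 (size 2, align 2) → ends 2
src at 2 (size 2, align 2) → ends 4
flags at 4 (size 1, align 1) → ends 5
pad 1 to align 2 for seq
seq at 6 (size 4, align 2) → ends 10
dst at 10 (size 4, align 2) → ends 14
port at 14 (size 2, align 2) → ends 16
window at 16 (size 2, align 2) → ends 18
total 18 bytes, alignment 2
array of 4: 4 × 18 = 72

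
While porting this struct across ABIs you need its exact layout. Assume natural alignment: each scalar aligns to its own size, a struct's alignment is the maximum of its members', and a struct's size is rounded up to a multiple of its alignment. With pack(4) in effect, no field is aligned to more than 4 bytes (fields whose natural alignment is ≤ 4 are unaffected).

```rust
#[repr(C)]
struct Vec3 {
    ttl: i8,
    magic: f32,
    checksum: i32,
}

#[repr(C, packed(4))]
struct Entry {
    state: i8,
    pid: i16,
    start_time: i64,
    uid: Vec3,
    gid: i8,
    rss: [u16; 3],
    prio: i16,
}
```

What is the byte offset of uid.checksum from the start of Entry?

20

Vec3: 0..1  ttl  (1B, 1-aligned); 1..4  -- padding (3B); 4..8  magic  (4B, 4-aligned); 8..12  checksum  (4B, 4-aligned); sizeof = 12, alignof = 4
0..1  state  (1B, 1-aligned)
1..2  -- padding (1B)
2..4  pid  (2B, 2-aligned)
4..12  start_time  (8B, 4-aligned)
12..24  uid  (12B, 4-aligned)
within Vec3: checksum at 8
12 + 8 = 20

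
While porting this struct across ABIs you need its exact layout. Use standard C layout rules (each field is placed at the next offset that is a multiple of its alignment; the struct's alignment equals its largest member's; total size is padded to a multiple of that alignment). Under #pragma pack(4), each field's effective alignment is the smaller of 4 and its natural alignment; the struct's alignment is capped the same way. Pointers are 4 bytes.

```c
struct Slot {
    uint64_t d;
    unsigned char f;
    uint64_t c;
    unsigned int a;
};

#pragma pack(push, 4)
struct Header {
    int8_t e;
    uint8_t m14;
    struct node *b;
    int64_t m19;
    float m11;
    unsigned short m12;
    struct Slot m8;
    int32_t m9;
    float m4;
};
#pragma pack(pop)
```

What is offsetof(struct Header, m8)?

Slot: 0..8  d  (8B, 8-aligned); 8..9  f  (1B, 1-aligned); 9..16  -- padding (7B); 16..24  c  (8B, 8-aligned); 24..28  a  (4B, 4-aligned); 28..32  -- tail padding (4B); sizeof = 32, alignof = 8
0..1  e  (1B, 1-aligned)
1..2  m14  (1B, 1-aligned)
2..4  -- padding (2B)
4..8  b  (4B, 4-aligned)
8..16  m19  (8B, 4-aligned)
16..20  m11  (4B, 4-aligned)
20..22  m12  (2B, 2-aligned)
22..24  -- padding (2B)
24..56  m8  (32B, 4-aligned)

24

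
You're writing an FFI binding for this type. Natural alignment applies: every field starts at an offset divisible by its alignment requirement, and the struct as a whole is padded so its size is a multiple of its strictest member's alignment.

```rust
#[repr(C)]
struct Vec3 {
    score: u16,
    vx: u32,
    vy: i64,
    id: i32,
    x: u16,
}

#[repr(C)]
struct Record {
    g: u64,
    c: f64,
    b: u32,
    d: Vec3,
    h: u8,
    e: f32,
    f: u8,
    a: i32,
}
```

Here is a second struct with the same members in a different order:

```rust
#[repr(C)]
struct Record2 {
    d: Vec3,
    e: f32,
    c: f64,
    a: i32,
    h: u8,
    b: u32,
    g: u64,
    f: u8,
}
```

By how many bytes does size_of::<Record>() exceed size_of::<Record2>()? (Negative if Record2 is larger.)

Vec3: @0: score [2B, align 2] → 2; +2 pad (align 4); @4: vx [4B, align 4] → 8; @8: vy [8B, align 8] → 16; @16: id [4B, align 4] → 20; @20: x [2B, align 2] → 22; +2 tail pad (align 8); size 24, align 8
@0: g [8B, align 8] → 8
@8: c [8B, align 8] → 16
@16: b [4B, align 4] → 20
+4 pad (align 8)
@24: d [24B, align 8] → 48
@48: h [1B, align 1] → 49
+3 pad (align 4)
@52: e [4B, align 4] → 56
@56: f [1B, align 1] → 57
+3 pad (align 4)
@60: a [4B, align 4] → 64
size 64, align 8
— Record2 —
@0: d [24B, align 8] → 24
@24: e [4B, align 4] → 28
+4 pad (align 8)
@32: c [8B, align 8] → 40
@40: a [4B, align 4] → 44
@44: h [1B, align 1] → 45
+3 pad (align 4)
@48: b [4B, align 4] → 52
+4 pad (align 8)
@56: g [8B, align 8] → 64
@64: f [1B, align 1] → 65
+7 tail pad (align 8)
size 72, align 8
64 − 72 = -8

-8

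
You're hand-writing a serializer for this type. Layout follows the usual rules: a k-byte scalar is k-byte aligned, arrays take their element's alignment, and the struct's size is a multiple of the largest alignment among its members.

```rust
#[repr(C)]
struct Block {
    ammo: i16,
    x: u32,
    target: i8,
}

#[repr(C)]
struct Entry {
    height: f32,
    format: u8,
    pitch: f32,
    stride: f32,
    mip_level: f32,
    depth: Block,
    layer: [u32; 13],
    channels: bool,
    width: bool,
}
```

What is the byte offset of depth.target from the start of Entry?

28

Block: 0..2  ammo  (2B, 2-aligned); 2..4  -- padding (2B); 4..8  x  (4B, 4-aligned); 8..9  target  (1B, 1-aligned); 9..12  -- tail padding (3B); sizeof = 12, alignof = 4
0..4  height  (4B, 4-aligned)
4..5  format  (1B, 1-aligned)
5..8  -- padding (3B)
8..12  pitch  (4B, 4-aligned)
12..16  stride  (4B, 4-aligned)
16..20  mip_level  (4B, 4-aligned)
20..32  depth  (12B, 4-aligned)
within Block: target at 8
20 + 8 = 28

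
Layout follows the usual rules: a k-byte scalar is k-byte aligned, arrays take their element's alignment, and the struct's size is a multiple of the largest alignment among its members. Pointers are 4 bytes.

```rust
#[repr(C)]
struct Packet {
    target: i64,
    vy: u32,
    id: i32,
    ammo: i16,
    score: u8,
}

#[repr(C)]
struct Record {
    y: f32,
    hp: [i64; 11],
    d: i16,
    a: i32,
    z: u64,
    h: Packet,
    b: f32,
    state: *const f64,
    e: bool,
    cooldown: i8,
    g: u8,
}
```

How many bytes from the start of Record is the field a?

Packet: 0..8  target  (8B, 8-aligned); 8..12  vy  (4B, 4-aligned); 12..16  id  (4B, 4-aligned); 16..18  ammo  (2B, 2-aligned); 18..19  score  (1B, 1-aligned); 19..24  -- tail padding (5B); sizeof = 24, alignof = 8
0..4  y  (4B, 4-aligned)
4..8  -- padding (4B)
8..96  hp  (88B, 8-aligned)
96..98  d  (2B, 2-aligned)
98..100  -- padding (2B)
100..104  a  (4B, 4-aligned)

100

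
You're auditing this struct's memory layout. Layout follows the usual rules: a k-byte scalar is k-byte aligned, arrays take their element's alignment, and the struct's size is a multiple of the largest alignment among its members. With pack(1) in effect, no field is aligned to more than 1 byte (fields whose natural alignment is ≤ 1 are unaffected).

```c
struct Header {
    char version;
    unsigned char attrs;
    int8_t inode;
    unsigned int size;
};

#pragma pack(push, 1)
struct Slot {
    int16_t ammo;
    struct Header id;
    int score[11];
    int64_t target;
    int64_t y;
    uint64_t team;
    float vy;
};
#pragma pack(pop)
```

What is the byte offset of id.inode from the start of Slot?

4

Header: version at 0 (size 1, align 1) → ends 1; attrs at 1 (size 1, align 1) → ends 2; inode at 2 (size 1, align 1) → ends 3; pad 1 to align 4 for size; size at 4 (size 4, align 4) → ends 8; total 8 bytes, alignment 4
ammo at 0 (size 2, align 1) → ends 2
id at 2 (size 8, align 1) → ends 10
within Header: inode at 2
2 + 2 = 4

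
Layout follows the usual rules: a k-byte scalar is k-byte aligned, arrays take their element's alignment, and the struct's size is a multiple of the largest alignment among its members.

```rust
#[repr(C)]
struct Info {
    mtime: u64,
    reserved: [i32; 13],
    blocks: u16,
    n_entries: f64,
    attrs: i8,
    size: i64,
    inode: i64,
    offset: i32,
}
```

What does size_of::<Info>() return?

@0: mtime [8B, align 8] → 8
@8: reserved [52B, align 4] → 60
@60: blocks [2B, align 2] → 62
+2 pad (align 8)
@64: n_entries [8B, align 8] → 72
@72: attrs [1B, align 1] → 73
+7 pad (align 8)
@80: size [8B, align 8] → 88
@88: inode [8B, align 8] → 96
@96: offset [4B, align 4] → 100
+4 tail pad (align 8)
size 104, align 8

104 bytes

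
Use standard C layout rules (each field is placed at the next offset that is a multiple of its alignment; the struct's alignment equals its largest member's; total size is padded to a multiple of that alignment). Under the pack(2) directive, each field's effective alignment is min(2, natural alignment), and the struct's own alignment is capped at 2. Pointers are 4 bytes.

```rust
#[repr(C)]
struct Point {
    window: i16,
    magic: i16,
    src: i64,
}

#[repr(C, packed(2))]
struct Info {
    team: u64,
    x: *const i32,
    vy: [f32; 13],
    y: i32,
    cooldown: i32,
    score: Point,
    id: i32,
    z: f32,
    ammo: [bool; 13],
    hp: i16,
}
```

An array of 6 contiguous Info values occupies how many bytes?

672

Point: 0..2  window  (2B, 2-aligned); 2..4  magic  (2B, 2-aligned); 4..8  -- padding (4B); 8..16  src  (8B, 8-aligned); sizeof = 16, alignof = 8
0..8  team  (8B, 2-aligned)
8..12  x  (4B, 2-aligned)
12..64  vy  (52B, 2-aligned)
64..68  y  (4B, 2-aligned)
68..72  cooldown  (4B, 2-aligned)
72..88  score  (16B, 2-aligned)
88..92  id  (4B, 2-aligned)
92..96  z  (4B, 2-aligned)
96..109  ammo  (13B, 1-aligned)
109..110  -- padding (1B)
110..112  hp  (2B, 2-aligned)
sizeof = 112, alignof = 2
array of 6: 6 × 112 = 672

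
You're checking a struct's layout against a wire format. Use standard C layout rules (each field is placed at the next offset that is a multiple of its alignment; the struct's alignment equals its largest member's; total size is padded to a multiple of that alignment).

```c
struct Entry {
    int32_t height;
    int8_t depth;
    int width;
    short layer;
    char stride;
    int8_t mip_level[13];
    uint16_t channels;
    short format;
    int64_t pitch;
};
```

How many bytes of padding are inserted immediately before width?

3

0..4  height  (4B, 4-aligned)
4..5  depth  (1B, 1-aligned)
5..8  -- padding (3B)
8..12  width  (4B, 4-aligned)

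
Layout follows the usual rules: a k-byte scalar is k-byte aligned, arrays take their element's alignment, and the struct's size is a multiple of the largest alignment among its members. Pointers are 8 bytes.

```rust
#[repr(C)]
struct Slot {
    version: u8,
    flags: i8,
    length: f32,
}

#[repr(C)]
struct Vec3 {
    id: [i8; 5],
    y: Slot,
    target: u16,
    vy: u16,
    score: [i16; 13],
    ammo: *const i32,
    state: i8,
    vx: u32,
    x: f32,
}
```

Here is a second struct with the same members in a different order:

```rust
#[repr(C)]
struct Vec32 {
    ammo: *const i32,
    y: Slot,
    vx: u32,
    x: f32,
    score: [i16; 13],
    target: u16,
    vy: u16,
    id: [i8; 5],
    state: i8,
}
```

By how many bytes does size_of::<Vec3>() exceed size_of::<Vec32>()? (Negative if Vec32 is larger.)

Slot: version at 0 (size 1, align 1) → ends 1; flags at 1 (size 1, align 1) → ends 2; pad 2 to align 4 for length; length at 4 (size 4, align 4) → ends 8; total 8 bytes, alignment 4
id at 0 (size 5, align 1) → ends 5
pad 3 to align 4 for y
y at 8 (size 8, align 4) → ends 16
target at 16 (size 2, align 2) → ends 18
vy at 18 (size 2, align 2) → ends 20
score at 20 (size 26, align 2) → ends 46
pad 2 to align 8 for ammo
ammo at 48 (size 8, align 8) → ends 56
state at 56 (size 1, align 1) → ends 57
pad 3 to align 4 for vx
vx at 60 (size 4, align 4) → ends 64
x at 64 (size 4, align 4) → ends 68
tail pad 4 to reach multiple of 8
total 72 bytes, alignment 8
— Vec32 —
ammo at 0 (size 8, align 8) → ends 8
y at 8 (size 8, align 4) → ends 16
vx at 16 (size 4, align 4) → ends 20
x at 20 (size 4, align 4) → ends 24
score at 24 (size 26, align 2) → ends 50
target at 50 (size 2, align 2) → ends 52
vy at 52 (size 2, align 2) → ends 54
id at 54 (size 5, align 1) → ends 59
state at 59 (size 1, align 1) → ends 60
tail pad 4 to reach multiple of 8
total 64 bytes, alignment 8
72 − 64 = 8

8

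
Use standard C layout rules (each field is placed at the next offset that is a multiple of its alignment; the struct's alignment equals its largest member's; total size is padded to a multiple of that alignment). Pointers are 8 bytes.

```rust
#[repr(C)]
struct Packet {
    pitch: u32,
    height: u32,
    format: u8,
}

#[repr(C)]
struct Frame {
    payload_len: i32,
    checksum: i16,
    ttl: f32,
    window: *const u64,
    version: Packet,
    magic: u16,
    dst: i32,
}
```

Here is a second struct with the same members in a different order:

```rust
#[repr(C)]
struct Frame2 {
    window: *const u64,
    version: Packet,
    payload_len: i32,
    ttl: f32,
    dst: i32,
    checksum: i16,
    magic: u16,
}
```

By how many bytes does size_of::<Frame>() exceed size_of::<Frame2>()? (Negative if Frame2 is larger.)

8

Packet: 0..4  pitch  (4B, 4-aligned); 4..8  height  (4B, 4-aligned); 8..9  format  (1B, 1-aligned); 9..12  -- tail padding (3B); sizeof = 12, alignof = 4
0..4  payload_len  (4B, 4-aligned)
4..6  checksum  (2B, 2-aligned)
6..8  -- padding (2B)
8..12  ttl  (4B, 4-aligned)
12..16  -- padding (4B)
16..24  window  (8B, 8-aligned)
24..36  version  (12B, 4-aligned)
36..38  magic  (2B, 2-aligned)
38..40  -- padding (2B)
40..44  dst  (4B, 4-aligned)
44..48  -- tail padding (4B)
sizeof = 48, alignof = 8
— Frame2 —
0..8  window  (8B, 8-aligned)
8..20  version  (12B, 4-aligned)
20..24  payload_len  (4B, 4-aligned)
24..28  ttl  (4B, 4-aligned)
28..32  dst  (4B, 4-aligned)
32..34  checksum  (2B, 2-aligned)
34..36  magic  (2B, 2-aligned)
36..40  -- tail padding (4B)
sizeof = 40, alignof = 8
48 − 40 = 8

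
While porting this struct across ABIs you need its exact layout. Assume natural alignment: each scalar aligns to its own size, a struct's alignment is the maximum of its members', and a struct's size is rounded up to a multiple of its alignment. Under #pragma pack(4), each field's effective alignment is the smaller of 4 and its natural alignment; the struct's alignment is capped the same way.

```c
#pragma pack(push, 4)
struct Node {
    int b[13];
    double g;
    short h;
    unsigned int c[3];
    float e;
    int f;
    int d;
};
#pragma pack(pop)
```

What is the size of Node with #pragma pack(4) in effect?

88

b at 0 (size 52, align 4) → ends 52
g at 52 (size 8, align 4) → ends 60
h at 60 (size 2, align 2) → ends 62
pad 2 to align 4 for c
c at 64 (size 12, align 4) → ends 76
e at 76 (size 4, align 4) → ends 80
f at 80 (size 4, align 4) → ends 84
d at 84 (size 4, align 4) → ends 88
total 88 bytes, alignment 4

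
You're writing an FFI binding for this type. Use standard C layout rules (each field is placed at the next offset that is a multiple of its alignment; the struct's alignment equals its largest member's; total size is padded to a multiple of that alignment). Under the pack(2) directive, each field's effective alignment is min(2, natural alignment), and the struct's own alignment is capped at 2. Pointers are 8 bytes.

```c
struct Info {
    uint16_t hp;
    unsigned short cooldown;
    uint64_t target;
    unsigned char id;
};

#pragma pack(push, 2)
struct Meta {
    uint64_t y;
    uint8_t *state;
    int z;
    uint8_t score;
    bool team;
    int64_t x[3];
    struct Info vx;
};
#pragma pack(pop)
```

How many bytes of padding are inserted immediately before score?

Info: @0: hp [2B, align 2] → 2; @2: cooldown [2B, align 2] → 4; +4 pad (align 8); @8: target [8B, align 8] → 16; @16: id [1B, align 1] → 17; +7 tail pad (align 8); size 24, align 8
@0: y [8B, align 2] → 8
@8: state [8B, align 2] → 16
@16: z [4B, align 2] → 20
@20: score [1B, align 1] → 21

0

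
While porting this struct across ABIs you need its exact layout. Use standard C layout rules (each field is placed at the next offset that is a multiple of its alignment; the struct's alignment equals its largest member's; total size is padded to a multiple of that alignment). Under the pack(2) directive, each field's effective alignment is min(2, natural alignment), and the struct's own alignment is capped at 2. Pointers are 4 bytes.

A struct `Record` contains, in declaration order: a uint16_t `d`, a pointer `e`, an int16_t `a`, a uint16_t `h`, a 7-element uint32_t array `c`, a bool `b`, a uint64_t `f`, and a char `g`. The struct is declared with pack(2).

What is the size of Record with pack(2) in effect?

50

0..2  d  (2B, 2-aligned)
2..6  e  (4B, 2-aligned)
6..8  a  (2B, 2-aligned)
8..10  h  (2B, 2-aligned)
10..38  c  (28B, 2-aligned)
38..39  b  (1B, 1-aligned)
39..40  -- padding (1B)
40..48  f  (8B, 2-aligned)
48..49  g  (1B, 1-aligned)
49..50  -- tail padding (1B)
sizeof = 50, alignof = 2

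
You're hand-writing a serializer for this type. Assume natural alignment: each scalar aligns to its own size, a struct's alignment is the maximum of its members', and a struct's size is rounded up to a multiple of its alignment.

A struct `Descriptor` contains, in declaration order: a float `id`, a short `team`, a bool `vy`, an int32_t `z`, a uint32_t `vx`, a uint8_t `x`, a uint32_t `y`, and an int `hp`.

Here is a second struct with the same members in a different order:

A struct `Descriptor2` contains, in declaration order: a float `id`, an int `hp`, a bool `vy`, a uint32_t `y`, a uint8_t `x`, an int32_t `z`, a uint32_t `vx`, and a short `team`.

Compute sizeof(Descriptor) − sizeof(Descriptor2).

-4

@0: id [4B, align 4] → 4
@4: team [2B, align 2] → 6
@6: vy [1B, align 1] → 7
+1 pad (align 4)
@8: z [4B, align 4] → 12
@12: vx [4B, align 4] → 16
@16: x [1B, align 1] → 17
+3 pad (align 4)
@20: y [4B, align 4] → 24
@24: hp [4B, align 4] → 28
size 28, align 4
— Descriptor2 —
@0: id [4B, align 4] → 4
@4: hp [4B, align 4] → 8
@8: vy [1B, align 1] → 9
+3 pad (align 4)
@12: y [4B, align 4] → 16
@16: x [1B, align 1] → 17
+3 pad (align 4)
@20: z [4B, align 4] → 24
@24: vx [4B, align 4] → 28
@28: team [2B, align 2] → 30
+2 tail pad (align 4)
size 32, align 4
28 − 32 = -4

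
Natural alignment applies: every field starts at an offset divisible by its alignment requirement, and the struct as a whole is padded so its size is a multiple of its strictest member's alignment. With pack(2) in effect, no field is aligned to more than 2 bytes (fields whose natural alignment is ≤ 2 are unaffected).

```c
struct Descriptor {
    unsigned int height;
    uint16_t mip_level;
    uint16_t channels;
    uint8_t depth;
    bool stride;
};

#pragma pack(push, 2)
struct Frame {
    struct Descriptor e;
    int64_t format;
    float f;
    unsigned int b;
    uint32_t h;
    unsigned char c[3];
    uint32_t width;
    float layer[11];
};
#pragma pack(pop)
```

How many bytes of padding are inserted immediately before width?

1

Descriptor: height at 0 (size 4, align 4) → ends 4; mip_level at 4 (size 2, align 2) → ends 6; channels at 6 (size 2, align 2) → ends 8; depth at 8 (size 1, align 1) → ends 9; stride at 9 (size 1, align 1) → ends 10; tail pad 2 to reach multiple of 4; total 12 bytes, alignment 4
e at 0 (size 12, align 2) → ends 12
format at 12 (size 8, align 2) → ends 20
f at 20 (size 4, align 2) → ends 24
b at 24 (size 4, align 2) → ends 28
h at 28 (size 4, align 2) → ends 32
c at 32 (size 3, align 1) → ends 35
pad 1 to align 2 for width
width at 36 (size 4, align 2) → ends 40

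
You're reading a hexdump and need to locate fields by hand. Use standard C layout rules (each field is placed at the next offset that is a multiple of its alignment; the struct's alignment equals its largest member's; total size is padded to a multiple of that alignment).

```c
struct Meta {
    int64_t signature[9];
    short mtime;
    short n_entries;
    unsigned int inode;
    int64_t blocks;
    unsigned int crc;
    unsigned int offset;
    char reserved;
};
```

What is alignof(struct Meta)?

8

member alignments: signature=8, mtime=2, n_entries=2, inode=4, blocks=8, crc=4, offset=4, reserved=1
max = 8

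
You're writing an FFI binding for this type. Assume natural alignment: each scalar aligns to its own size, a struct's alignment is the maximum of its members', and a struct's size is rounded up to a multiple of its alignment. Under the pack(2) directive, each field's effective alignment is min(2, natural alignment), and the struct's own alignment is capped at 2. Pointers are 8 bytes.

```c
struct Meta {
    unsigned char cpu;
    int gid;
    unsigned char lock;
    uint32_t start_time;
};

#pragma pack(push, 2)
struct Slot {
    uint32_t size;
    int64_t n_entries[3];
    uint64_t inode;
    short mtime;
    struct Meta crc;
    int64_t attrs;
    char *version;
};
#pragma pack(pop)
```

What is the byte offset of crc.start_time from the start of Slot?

Meta: 0..1  cpu  (1B, 1-aligned); 1..4  -- padding (3B); 4..8  gid  (4B, 4-aligned); 8..9  lock  (1B, 1-aligned); 9..12  -- padding (3B); 12..16  start_time  (4B, 4-aligned); sizeof = 16, alignof = 4
0..4  size  (4B, 2-aligned)
4..28  n_entries  (24B, 2-aligned)
28..36  inode  (8B, 2-aligned)
36..38  mtime  (2B, 2-aligned)
38..54  crc  (16B, 2-aligned)
within Meta: start_time at 12
38 + 12 = 50

50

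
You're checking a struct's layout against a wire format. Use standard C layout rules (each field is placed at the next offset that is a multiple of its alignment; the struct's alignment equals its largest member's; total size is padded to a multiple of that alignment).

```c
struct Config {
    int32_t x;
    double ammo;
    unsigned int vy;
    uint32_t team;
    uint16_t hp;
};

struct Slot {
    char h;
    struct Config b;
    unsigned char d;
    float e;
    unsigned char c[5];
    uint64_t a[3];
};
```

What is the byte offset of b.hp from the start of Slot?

Config: @0: x [4B, align 4] → 4; +4 pad (align 8); @8: ammo [8B, align 8] → 16; @16: vy [4B, align 4] → 20; @20: team [4B, align 4] → 24; @24: hp [2B, align 2] → 26; +6 tail pad (align 8); size 32, align 8
@0: h [1B, align 1] → 1
+7 pad (align 8)
@8: b [32B, align 8] → 40
within Config: hp at 24
8 + 24 = 32

32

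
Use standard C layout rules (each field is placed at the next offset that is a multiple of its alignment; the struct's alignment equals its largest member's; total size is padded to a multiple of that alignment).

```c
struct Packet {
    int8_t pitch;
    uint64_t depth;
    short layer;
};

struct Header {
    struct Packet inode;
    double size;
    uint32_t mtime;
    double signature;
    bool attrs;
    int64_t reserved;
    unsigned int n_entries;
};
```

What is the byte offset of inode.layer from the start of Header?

16

Packet: pitch at 0 (size 1, align 1) → ends 1; pad 7 to align 8 for depth; depth at 8 (size 8, align 8) → ends 16; layer at 16 (size 2, align 2) → ends 18; tail pad 6 to reach multiple of 8; total 24 bytes, alignment 8
inode at 0 (size 24, align 8) → ends 24
within Packet: layer at 16
0 + 16 = 16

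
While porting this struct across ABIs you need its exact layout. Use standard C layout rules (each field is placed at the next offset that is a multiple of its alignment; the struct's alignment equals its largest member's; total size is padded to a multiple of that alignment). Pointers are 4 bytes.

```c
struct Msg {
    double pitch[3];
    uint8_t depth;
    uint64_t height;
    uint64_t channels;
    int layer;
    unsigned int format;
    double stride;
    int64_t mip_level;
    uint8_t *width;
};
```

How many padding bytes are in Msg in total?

0..24  pitch  (24B, 8-aligned)
24..25  depth  (1B, 1-aligned)
25..32  -- padding (7B)
32..40  height  (8B, 8-aligned)
40..48  channels  (8B, 8-aligned)
48..52  layer  (4B, 4-aligned)
52..56  format  (4B, 4-aligned)
56..64  stride  (8B, 8-aligned)
64..72  mip_level  (8B, 8-aligned)
72..76  width  (4B, 4-aligned)
76..80  -- tail padding (4B)
sizeof = 80, alignof = 8
data bytes 69, size 80 → padding 11

11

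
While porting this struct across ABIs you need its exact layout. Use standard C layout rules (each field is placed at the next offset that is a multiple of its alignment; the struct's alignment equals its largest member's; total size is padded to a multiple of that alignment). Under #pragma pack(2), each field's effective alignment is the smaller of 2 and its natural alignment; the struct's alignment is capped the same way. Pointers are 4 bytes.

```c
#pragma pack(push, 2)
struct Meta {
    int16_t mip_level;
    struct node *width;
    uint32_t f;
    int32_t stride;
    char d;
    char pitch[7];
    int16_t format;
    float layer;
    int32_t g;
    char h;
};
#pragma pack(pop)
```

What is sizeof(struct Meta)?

34 bytes

mip_level at 0 (size 2, align 2) → ends 2
width at 2 (size 4, align 2) → ends 6
f at 6 (size 4, align 2) → ends 10
stride at 10 (size 4, align 2) → ends 14
d at 14 (size 1, align 1) → ends 15
pitch at 15 (size 7, align 1) → ends 22
format at 22 (size 2, align 2) → ends 24
layer at 24 (size 4, align 2) → ends 28
g at 28 (size 4, align 2) → ends 32
h at 32 (size 1, align 1) → ends 33
tail pad 1 to reach multiple of 2
total 34 bytes, alignment 2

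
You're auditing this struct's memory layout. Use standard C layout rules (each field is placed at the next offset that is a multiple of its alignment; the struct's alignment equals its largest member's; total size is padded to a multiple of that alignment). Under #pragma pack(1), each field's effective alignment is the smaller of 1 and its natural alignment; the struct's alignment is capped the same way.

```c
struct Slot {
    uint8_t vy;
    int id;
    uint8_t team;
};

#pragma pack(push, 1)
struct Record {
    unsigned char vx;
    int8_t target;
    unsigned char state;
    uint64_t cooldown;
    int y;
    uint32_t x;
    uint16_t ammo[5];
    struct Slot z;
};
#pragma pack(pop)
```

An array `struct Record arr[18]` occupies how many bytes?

738

Slot: @0: vy [1B, align 1] → 1; +3 pad (align 4); @4: id [4B, align 4] → 8; @8: team [1B, align 1] → 9; +3 tail pad (align 4); size 12, align 4
@0: vx [1B, align 1] → 1
@1: target [1B, align 1] → 2
@2: state [1B, align 1] → 3
@3: cooldown [8B, align 1] → 11
@11: y [4B, align 1] → 15
@15: x [4B, align 1] → 19
@19: ammo [10B, align 1] → 29
@29: z [12B, align 1] → 41
size 41, align 1
array of 18: 18 × 41 = 738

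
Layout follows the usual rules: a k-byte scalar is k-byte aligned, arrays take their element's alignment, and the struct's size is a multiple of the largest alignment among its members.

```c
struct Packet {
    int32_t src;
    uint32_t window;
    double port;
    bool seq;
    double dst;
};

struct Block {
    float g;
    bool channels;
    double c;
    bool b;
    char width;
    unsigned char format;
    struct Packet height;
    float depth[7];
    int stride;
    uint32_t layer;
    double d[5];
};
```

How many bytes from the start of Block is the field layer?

Packet: src at 0 (size 4, align 4) → ends 4; window at 4 (size 4, align 4) → ends 8; port at 8 (size 8, align 8) → ends 16; seq at 16 (size 1, align 1) → ends 17; pad 7 to align 8 for dst; dst at 24 (size 8, align 8) → ends 32; total 32 bytes, alignment 8
g at 0 (size 4, align 4) → ends 4
channels at 4 (size 1, align 1) → ends 5
pad 3 to align 8 for c
c at 8 (size 8, align 8) → ends 16
b at 16 (size 1, align 1) → ends 17
width at 17 (size 1, align 1) → ends 18
format at 18 (size 1, align 1) → ends 19
pad 5 to align 8 for height
height at 24 (size 32, align 8) → ends 56
depth at 56 (size 28, align 4) → ends 84
stride at 84 (size 4, align 4) → ends 88
layer at 88 (size 4, align 4) → ends 92

88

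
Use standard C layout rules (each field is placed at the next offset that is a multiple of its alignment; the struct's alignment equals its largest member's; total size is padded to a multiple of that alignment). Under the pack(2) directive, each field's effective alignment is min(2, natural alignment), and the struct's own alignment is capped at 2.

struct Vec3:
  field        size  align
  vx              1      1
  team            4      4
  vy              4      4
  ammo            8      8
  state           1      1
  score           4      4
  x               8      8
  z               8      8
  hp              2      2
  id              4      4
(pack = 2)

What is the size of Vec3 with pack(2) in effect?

46

0..1  vx  (1B, 1-aligned)
1..2  -- padding (1B)
2..6  team  (4B, 2-aligned)
6..10  vy  (4B, 2-aligned)
10..18  ammo  (8B, 2-aligned)
18..19  state  (1B, 1-aligned)
19..20  -- padding (1B)
20..24  score  (4B, 2-aligned)
24..32  x  (8B, 2-aligned)
32..40  z  (8B, 2-aligned)
40..42  hp  (2B, 2-aligned)
42..46  id  (4B, 2-aligned)
sizeof = 46, alignof = 2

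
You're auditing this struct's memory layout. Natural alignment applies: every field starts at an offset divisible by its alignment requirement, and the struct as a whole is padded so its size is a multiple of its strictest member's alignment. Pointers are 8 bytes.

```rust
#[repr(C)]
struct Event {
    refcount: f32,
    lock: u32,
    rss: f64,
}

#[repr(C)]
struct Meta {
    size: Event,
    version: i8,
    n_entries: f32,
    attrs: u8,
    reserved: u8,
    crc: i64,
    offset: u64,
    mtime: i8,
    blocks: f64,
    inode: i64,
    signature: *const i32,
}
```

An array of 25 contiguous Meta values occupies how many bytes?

2000

Event: @0: refcount [4B, align 4] → 4; @4: lock [4B, align 4] → 8; @8: rss [8B, align 8] → 16; size 16, align 8
@0: size [16B, align 8] → 16
@16: version [1B, align 1] → 17
+3 pad (align 4)
@20: n_entries [4B, align 4] → 24
@24: attrs [1B, align 1] → 25
@25: reserved [1B, align 1] → 26
+6 pad (align 8)
@32: crc [8B, align 8] → 40
@40: offset [8B, align 8] → 48
@48: mtime [1B, align 1] → 49
+7 pad (align 8)
@56: blocks [8B, align 8] → 64
@64: inode [8B, align 8] → 72
@72: signature [8B, align 8] → 80
size 80, align 8
array of 25: 25 × 80 = 2000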